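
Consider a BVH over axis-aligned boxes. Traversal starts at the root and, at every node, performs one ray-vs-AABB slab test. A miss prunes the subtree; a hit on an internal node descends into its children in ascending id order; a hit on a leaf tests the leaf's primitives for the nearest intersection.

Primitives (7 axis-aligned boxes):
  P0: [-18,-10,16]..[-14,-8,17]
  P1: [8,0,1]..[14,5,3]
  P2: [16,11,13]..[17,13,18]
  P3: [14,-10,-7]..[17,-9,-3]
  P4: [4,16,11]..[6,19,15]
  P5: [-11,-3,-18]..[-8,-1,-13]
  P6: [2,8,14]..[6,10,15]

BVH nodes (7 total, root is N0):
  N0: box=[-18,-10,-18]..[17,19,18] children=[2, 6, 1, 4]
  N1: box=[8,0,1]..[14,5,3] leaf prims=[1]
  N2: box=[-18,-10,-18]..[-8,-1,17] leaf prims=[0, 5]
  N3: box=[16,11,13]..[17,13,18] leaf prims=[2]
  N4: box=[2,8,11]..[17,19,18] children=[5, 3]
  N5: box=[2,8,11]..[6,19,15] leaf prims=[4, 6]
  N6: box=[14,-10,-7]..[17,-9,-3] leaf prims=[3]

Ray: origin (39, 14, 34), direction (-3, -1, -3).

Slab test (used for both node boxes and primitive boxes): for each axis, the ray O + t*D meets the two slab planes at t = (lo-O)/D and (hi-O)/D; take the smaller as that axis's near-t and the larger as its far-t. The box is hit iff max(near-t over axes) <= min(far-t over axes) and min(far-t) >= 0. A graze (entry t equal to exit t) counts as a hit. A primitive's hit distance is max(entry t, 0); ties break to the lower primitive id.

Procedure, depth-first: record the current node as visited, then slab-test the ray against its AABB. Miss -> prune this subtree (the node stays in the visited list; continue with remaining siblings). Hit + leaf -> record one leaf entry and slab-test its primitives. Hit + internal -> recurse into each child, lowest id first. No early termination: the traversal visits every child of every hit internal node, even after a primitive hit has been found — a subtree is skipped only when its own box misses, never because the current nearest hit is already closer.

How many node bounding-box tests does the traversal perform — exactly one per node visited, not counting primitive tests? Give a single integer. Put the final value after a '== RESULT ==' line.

Traverse from the root:
N0 x:[22/3,19] y:[-5,24] z:[16/3,52/3] -> hit [22/3,52/3], descend [1, 2, 4, 6]
  N1 x:[25/3,31/3] y:[9,14] z:[31/3,11] -> hit [31/3,31/3] leaf, test {P1@t=31/3}
  N2 x:[47/3,19] y:[15,24] z:[17/3,52/3] -> hit [47/3,52/3] leaf, test {P0(miss), P5@t=47/3}
  N4 x:[22/3,37/3] y:[-5,6] z:[16/3,23/3] -> miss, prune
  N6 x:[22/3,25/3] y:[23,24] z:[37/3,41/3] -> miss, prune

order=[0, 1, 2, 4, 6]  |boxes|=5  |leaves|=2  hit=P1

== RESULT ==
5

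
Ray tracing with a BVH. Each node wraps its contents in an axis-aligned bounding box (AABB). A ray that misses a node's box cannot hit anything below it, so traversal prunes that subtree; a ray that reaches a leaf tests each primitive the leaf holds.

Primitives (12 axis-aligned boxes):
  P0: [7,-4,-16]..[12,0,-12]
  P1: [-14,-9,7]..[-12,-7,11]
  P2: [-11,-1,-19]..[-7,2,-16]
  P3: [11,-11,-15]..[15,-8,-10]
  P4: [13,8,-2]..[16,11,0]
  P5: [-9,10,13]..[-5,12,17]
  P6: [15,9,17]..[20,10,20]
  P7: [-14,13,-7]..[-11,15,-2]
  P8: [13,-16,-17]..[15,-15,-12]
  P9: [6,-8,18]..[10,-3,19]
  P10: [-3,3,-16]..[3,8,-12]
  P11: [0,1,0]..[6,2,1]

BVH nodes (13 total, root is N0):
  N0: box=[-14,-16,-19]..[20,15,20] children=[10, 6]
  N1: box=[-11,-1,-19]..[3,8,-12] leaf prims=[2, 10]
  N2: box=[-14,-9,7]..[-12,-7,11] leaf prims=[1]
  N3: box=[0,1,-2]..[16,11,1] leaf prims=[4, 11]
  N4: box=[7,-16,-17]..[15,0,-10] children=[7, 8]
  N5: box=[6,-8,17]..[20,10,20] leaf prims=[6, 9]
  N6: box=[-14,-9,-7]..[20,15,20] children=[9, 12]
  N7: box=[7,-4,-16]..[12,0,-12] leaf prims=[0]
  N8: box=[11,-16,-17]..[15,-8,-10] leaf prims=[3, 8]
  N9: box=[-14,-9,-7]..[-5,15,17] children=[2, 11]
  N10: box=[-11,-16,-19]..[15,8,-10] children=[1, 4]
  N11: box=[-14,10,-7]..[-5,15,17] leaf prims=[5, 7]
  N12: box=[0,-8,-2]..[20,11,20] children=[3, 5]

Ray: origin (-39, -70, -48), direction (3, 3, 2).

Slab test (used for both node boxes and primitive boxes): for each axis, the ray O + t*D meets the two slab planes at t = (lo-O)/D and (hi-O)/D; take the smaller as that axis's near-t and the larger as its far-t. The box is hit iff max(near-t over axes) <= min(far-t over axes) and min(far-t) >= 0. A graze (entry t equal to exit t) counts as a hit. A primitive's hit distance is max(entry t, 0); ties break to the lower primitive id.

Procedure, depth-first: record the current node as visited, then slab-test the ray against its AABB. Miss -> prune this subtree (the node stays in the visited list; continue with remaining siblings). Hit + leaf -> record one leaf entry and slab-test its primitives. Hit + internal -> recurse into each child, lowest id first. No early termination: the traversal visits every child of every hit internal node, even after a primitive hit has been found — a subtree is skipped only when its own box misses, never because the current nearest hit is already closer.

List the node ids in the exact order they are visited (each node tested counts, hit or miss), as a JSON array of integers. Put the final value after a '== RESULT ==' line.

Trace the traversal:
N0 x:[25/3,59/3] y:[18,85/3] z:[29/2,34] -> hit [18,59/3], descend [6, 10]
  N6 x:[25/3,59/3] y:[61/3,85/3] z:[41/2,34] -> miss, prune
  N10 x:[28/3,18] y:[18,26] z:[29/2,19] -> hit [18,18], descend [1, 4]
    N1 x:[28/3,14] y:[23,26] z:[29/2,18] -> miss, prune
    N4 x:[46/3,18] y:[18,70/3] z:[31/2,19] -> hit [18,18], descend [7, 8]
      N7 x:[46/3,17] y:[22,70/3] z:[16,18] -> miss, prune
      N8 x:[50/3,18] y:[18,62/3] z:[31/2,19] -> hit [18,18] leaf, test {P3(miss), P8@t=18}

Visited [0, 6, 10, 1, 4, 7, 8]. Tests: 7 box, 1 leaf. Nearest: P8.

== RESULT ==
[0, 6, 10, 1, 4, 7, 8]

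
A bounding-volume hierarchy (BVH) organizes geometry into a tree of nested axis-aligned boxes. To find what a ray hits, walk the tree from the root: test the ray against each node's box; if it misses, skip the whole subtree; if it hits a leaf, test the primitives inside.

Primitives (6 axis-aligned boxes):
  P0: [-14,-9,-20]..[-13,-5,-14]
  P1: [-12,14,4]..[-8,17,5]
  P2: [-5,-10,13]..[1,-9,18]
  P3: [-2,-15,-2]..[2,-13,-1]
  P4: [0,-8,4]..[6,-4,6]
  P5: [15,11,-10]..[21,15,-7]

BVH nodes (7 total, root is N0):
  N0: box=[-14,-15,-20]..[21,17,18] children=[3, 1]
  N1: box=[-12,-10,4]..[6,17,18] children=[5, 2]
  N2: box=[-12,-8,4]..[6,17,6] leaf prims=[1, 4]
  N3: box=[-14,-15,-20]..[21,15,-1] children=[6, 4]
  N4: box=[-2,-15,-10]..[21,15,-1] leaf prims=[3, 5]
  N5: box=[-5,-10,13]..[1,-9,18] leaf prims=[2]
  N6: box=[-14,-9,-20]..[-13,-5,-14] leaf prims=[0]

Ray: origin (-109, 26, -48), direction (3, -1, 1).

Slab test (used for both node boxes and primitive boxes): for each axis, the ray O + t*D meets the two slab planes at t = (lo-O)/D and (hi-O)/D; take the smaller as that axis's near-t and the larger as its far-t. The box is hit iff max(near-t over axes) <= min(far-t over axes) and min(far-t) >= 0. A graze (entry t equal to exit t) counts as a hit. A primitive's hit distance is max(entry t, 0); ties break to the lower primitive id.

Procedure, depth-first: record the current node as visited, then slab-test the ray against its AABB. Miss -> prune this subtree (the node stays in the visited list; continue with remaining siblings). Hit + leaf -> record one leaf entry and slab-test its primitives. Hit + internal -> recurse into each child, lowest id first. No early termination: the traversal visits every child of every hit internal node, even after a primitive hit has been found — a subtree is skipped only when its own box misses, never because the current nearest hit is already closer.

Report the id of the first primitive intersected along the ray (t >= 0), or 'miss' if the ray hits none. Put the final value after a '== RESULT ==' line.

Trace the traversal:
N0 x:[95/3,130/3] y:[9,41] z:[28,66] -> hit [95/3,41], descend [1, 3]
  N1 x:[97/3,115/3] y:[9,36] z:[52,66] -> miss, prune
  N3 x:[95/3,130/3] y:[11,41] z:[28,47] -> hit [95/3,41], descend [4, 6]
    N4 x:[107/3,130/3] y:[11,41] z:[38,47] -> hit [38,41] leaf, test {P3(miss), P5(miss)}
    N6 x:[95/3,32] y:[31,35] z:[28,34] -> hit [95/3,32] leaf, test {P0@t=95/3}

Visited [0, 1, 3, 4, 6]. Tests: 5 box, 2 leaf. Nearest: P0.

== RESULT ==
0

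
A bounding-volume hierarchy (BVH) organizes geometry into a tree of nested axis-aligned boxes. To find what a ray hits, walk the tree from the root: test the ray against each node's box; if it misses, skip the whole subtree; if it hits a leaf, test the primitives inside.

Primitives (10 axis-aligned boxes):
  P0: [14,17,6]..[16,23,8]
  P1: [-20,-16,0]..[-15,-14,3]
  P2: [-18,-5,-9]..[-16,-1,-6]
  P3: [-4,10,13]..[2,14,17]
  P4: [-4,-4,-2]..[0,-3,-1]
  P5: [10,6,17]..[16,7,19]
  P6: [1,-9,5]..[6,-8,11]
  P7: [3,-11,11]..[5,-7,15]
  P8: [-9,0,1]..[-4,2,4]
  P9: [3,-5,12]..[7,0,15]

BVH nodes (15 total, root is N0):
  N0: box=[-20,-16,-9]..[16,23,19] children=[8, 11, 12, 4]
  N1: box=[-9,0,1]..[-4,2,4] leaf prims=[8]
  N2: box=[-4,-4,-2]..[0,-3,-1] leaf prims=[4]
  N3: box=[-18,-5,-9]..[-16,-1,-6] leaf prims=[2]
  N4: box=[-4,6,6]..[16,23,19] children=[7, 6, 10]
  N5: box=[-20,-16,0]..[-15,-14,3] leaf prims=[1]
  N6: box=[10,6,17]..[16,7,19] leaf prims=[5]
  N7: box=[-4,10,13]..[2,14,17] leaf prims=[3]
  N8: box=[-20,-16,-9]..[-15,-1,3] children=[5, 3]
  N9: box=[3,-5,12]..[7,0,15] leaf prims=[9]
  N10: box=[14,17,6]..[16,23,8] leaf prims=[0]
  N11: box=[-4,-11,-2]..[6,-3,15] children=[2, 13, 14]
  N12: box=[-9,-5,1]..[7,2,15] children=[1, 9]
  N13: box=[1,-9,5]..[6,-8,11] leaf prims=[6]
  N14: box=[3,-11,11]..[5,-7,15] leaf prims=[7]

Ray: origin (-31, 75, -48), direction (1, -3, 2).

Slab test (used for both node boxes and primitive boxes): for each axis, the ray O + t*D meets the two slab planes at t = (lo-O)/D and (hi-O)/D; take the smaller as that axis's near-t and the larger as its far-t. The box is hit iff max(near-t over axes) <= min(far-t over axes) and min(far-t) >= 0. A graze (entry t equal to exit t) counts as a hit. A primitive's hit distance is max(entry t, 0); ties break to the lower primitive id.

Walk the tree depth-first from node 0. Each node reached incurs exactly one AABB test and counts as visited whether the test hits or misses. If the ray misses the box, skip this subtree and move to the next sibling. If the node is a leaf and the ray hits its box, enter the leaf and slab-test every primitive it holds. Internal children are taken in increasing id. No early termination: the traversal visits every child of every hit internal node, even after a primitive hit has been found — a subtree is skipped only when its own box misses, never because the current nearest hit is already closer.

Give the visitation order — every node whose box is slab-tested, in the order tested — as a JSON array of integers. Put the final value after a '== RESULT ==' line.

Walk:
N0 x:[11,47] y:[52/3,91/3] z:[39/2,67/2] -> hit [39/2,91/3], descend [4, 8, 11, 12]
  N4 x:[27,47] y:[52/3,23] z:[27,67/2] -> miss, prune
  N8 x:[11,16] y:[76/3,91/3] z:[39/2,51/2] -> miss, prune
  N11 x:[27,37] y:[26,86/3] z:[23,63/2] -> hit [27,86/3], descend [2, 13, 14]
    N2 x:[27,31] y:[26,79/3] z:[23,47/2] -> miss, prune
    N13 x:[32,37] y:[83/3,28] z:[53/2,59/2] -> miss, prune
    N14 x:[34,36] y:[82/3,86/3] z:[59/2,63/2] -> miss, prune
  N12 x:[22,38] y:[73/3,80/3] z:[49/2,63/2] -> hit [49/2,80/3], descend [1, 9]
    N1 x:[22,27] y:[73/3,25] z:[49/2,26] -> hit [49/2,25] leaf, test {P8@t=49/2}
    N9 x:[34,38] y:[25,80/3] z:[30,63/2] -> miss, prune

order=[0, 4, 8, 11, 2, 13, 14, 12, 1, 9]  |boxes|=10  |leaves|=1  hit=P8

== RESULT ==
[0, 4, 8, 11, 2, 13, 14, 12, 1, 9]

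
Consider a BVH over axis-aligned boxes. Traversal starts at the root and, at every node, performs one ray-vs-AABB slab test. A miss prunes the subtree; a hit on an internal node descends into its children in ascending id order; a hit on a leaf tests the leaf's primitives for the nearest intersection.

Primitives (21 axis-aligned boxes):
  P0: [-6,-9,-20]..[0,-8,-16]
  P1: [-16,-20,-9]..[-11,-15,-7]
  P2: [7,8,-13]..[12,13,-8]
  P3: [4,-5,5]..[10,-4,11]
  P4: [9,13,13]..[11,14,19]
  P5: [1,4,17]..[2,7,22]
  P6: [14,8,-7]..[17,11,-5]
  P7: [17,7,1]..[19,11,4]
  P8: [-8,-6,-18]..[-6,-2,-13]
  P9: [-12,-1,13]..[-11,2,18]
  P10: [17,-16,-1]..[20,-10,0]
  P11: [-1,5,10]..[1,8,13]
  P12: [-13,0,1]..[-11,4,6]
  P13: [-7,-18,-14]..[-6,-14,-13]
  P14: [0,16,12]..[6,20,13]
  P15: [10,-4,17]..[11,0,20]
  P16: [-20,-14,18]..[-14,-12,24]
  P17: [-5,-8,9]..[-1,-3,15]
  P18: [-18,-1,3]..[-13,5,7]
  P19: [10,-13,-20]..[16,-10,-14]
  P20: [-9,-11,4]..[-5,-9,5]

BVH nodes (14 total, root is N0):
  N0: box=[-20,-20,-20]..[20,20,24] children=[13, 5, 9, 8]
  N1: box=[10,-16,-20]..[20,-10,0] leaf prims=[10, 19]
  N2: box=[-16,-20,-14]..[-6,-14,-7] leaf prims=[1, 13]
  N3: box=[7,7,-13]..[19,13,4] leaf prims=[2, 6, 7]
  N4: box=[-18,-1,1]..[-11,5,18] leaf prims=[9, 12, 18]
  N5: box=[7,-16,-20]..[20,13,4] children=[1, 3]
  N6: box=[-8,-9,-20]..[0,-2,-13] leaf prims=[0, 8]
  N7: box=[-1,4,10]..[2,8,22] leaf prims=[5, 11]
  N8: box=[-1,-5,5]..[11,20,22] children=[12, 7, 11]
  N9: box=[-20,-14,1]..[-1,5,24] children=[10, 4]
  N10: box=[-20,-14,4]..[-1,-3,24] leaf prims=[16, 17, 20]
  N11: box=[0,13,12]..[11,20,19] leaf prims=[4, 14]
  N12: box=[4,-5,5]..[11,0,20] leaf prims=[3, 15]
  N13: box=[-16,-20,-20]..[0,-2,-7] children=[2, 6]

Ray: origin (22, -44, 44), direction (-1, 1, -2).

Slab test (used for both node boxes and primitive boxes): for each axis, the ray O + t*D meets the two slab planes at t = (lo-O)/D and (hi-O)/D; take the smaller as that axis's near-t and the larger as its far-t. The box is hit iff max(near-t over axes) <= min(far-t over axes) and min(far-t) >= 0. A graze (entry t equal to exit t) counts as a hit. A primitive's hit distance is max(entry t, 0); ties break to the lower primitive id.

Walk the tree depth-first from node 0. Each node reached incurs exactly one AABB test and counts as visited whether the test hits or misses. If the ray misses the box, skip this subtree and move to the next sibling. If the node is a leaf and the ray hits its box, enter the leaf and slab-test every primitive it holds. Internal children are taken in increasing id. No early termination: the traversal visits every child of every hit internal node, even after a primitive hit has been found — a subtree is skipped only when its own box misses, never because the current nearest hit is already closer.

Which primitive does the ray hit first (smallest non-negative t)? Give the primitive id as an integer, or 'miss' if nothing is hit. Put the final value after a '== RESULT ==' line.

Trace the traversal:
N0 x:[2,42] y:[24,64] z:[10,32] -> hit [24,32], descend [5, 8, 9, 13]
  N5 x:[2,15] y:[28,57] z:[20,32] -> miss, prune
  N8 x:[11,23] y:[39,64] z:[11,39/2] -> miss, prune
  N9 x:[23,42] y:[30,49] z:[10,43/2] -> miss, prune
  N13 x:[22,38] y:[24,42] z:[51/2,32] -> hit [51/2,32], descend [2, 6]
    N2 x:[28,38] y:[24,30] z:[51/2,29] -> hit [28,29] leaf, test {P1(miss), P13@t=57/2}
    N6 x:[22,30] y:[35,42] z:[57/2,32] -> miss, prune

Visited [0, 5, 8, 9, 13, 2, 6]. Tests: 7 box, 1 leaf. Nearest: P13.

== RESULT ==
13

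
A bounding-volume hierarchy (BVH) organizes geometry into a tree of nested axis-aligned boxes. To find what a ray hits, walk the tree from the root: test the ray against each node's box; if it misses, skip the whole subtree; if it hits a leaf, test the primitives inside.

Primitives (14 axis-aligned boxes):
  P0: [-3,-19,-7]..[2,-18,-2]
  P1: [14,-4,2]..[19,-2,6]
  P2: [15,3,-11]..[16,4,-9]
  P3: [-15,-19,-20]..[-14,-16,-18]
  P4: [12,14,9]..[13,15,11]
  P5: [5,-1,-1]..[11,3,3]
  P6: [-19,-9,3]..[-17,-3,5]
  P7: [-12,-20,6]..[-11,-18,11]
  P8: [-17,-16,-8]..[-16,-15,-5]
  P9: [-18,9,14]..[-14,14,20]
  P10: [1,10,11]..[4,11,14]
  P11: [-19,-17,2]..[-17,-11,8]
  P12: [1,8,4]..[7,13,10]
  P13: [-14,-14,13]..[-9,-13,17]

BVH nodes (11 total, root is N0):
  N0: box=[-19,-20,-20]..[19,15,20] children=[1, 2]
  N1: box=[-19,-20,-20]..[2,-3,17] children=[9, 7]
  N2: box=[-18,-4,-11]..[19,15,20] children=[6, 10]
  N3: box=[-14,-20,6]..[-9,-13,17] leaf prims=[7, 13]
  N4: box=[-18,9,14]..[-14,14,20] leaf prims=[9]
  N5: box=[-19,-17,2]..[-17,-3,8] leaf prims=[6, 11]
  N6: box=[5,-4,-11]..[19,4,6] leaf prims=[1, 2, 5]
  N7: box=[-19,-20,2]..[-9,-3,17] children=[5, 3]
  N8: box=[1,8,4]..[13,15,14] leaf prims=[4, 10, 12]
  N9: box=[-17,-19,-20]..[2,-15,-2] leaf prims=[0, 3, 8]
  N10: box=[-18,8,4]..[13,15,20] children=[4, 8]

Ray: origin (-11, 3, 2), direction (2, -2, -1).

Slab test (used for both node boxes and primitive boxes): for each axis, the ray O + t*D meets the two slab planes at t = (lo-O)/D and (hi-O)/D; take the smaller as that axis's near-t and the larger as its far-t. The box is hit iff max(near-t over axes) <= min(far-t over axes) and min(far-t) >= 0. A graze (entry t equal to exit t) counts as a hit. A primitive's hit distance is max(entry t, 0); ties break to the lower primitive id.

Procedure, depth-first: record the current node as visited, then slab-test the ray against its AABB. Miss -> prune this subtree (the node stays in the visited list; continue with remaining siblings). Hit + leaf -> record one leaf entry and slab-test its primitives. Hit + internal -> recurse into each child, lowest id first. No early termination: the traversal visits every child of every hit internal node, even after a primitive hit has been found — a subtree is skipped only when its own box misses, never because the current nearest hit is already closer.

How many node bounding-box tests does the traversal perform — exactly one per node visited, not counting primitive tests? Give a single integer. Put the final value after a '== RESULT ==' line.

Walk:
N0 x:[-4,15] y:[-6,23/2] z:[-18,22] -> hit [-4,23/2], descend [1, 2]
  N1 x:[-4,13/2] y:[3,23/2] z:[-15,22] -> hit [3,13/2], descend [7, 9]
    N7 x:[-4,1] y:[3,23/2] z:[-15,0] -> miss, prune
    N9 x:[-3,13/2] y:[9,11] z:[4,22] -> miss, prune
  N2 x:[-7/2,15] y:[-6,7/2] z:[-18,13] -> hit [-7/2,7/2], descend [6, 10]
    N6 x:[8,15] y:[-1/2,7/2] z:[-4,13] -> miss, prune
    N10 x:[-7/2,12] y:[-6,-5/2] z:[-18,-2] -> miss, prune

Summary -> nodes [0, 1, 7, 9, 2, 6, 10]; box-tests=7; leaf-entries=0; first=miss

== RESULT ==
7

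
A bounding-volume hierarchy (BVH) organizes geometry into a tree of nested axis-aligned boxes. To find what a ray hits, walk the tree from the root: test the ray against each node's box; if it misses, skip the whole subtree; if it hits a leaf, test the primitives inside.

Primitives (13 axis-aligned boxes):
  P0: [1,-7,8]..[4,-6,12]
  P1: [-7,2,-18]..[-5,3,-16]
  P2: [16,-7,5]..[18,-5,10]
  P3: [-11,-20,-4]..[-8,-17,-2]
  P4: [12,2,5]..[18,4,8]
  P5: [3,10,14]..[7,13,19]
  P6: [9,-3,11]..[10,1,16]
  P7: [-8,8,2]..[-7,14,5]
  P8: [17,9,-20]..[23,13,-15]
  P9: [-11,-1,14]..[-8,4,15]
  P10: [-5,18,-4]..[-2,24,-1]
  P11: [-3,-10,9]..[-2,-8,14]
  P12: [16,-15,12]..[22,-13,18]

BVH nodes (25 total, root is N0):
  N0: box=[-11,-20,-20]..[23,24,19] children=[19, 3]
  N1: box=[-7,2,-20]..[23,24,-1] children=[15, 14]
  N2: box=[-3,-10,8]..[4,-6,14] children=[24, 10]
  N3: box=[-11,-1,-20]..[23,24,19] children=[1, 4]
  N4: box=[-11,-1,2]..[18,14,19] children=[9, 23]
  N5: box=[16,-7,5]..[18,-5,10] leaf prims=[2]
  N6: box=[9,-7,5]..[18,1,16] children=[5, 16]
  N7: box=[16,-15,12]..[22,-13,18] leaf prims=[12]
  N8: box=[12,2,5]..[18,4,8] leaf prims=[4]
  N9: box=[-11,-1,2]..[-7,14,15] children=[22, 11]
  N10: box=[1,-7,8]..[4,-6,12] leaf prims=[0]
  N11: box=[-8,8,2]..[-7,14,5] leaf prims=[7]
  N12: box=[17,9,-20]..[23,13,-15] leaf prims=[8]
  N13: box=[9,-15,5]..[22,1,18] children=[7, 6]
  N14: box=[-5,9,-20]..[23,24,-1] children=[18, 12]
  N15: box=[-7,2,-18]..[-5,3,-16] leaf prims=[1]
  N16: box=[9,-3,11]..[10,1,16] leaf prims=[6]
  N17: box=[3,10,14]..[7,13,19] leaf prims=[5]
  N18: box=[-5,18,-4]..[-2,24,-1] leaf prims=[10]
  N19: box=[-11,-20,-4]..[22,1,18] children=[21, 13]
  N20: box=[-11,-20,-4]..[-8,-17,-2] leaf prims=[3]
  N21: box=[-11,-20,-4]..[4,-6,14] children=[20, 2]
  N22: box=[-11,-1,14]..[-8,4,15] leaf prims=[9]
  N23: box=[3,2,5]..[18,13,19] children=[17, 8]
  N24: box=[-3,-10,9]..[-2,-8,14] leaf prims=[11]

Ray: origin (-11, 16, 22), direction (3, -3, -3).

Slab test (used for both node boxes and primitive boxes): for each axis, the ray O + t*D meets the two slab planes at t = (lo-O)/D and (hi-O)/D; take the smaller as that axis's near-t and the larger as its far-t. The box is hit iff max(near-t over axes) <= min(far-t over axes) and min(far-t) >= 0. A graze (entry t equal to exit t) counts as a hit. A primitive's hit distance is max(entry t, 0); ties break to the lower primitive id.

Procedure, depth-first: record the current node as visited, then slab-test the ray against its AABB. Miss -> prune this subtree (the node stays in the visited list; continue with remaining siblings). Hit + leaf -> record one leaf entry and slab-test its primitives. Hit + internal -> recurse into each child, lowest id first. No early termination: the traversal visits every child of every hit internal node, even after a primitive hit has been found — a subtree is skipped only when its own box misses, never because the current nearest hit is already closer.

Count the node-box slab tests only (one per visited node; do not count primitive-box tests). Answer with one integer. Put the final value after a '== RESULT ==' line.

Walk:
N0 x:[0,34/3] y:[-8/3,12] z:[1,14] -> hit [1,34/3], descend [3, 19]
  N3 x:[0,34/3] y:[-8/3,17/3] z:[1,14] -> hit [1,17/3], descend [1, 4]
    N1 x:[4/3,34/3] y:[-8/3,14/3] z:[23/3,14] -> miss, prune
    N4 x:[0,29/3] y:[2/3,17/3] z:[1,20/3] -> hit [1,17/3], descend [9, 23]
      N9 x:[0,4/3] y:[2/3,17/3] z:[7/3,20/3] -> miss, prune
      N23 x:[14/3,29/3] y:[1,14/3] z:[1,17/3] -> hit [14/3,14/3], descend [8, 17]
        N8 x:[23/3,29/3] y:[4,14/3] z:[14/3,17/3] -> miss, prune
        N17 x:[14/3,6] y:[1,2] z:[1,8/3] -> miss, prune
  N19 x:[0,11] y:[5,12] z:[4/3,26/3] -> hit [5,26/3], descend [13, 21]
    N13 x:[20/3,11] y:[5,31/3] z:[4/3,17/3] -> miss, prune
    N21 x:[0,5] y:[22/3,12] z:[8/3,26/3] -> miss, prune

Visited [0, 3, 1, 4, 9, 23, 8, 17, 19, 13, 21]. Tests: 11 box, 0 leaf. Nearest: miss.

== RESULT ==
11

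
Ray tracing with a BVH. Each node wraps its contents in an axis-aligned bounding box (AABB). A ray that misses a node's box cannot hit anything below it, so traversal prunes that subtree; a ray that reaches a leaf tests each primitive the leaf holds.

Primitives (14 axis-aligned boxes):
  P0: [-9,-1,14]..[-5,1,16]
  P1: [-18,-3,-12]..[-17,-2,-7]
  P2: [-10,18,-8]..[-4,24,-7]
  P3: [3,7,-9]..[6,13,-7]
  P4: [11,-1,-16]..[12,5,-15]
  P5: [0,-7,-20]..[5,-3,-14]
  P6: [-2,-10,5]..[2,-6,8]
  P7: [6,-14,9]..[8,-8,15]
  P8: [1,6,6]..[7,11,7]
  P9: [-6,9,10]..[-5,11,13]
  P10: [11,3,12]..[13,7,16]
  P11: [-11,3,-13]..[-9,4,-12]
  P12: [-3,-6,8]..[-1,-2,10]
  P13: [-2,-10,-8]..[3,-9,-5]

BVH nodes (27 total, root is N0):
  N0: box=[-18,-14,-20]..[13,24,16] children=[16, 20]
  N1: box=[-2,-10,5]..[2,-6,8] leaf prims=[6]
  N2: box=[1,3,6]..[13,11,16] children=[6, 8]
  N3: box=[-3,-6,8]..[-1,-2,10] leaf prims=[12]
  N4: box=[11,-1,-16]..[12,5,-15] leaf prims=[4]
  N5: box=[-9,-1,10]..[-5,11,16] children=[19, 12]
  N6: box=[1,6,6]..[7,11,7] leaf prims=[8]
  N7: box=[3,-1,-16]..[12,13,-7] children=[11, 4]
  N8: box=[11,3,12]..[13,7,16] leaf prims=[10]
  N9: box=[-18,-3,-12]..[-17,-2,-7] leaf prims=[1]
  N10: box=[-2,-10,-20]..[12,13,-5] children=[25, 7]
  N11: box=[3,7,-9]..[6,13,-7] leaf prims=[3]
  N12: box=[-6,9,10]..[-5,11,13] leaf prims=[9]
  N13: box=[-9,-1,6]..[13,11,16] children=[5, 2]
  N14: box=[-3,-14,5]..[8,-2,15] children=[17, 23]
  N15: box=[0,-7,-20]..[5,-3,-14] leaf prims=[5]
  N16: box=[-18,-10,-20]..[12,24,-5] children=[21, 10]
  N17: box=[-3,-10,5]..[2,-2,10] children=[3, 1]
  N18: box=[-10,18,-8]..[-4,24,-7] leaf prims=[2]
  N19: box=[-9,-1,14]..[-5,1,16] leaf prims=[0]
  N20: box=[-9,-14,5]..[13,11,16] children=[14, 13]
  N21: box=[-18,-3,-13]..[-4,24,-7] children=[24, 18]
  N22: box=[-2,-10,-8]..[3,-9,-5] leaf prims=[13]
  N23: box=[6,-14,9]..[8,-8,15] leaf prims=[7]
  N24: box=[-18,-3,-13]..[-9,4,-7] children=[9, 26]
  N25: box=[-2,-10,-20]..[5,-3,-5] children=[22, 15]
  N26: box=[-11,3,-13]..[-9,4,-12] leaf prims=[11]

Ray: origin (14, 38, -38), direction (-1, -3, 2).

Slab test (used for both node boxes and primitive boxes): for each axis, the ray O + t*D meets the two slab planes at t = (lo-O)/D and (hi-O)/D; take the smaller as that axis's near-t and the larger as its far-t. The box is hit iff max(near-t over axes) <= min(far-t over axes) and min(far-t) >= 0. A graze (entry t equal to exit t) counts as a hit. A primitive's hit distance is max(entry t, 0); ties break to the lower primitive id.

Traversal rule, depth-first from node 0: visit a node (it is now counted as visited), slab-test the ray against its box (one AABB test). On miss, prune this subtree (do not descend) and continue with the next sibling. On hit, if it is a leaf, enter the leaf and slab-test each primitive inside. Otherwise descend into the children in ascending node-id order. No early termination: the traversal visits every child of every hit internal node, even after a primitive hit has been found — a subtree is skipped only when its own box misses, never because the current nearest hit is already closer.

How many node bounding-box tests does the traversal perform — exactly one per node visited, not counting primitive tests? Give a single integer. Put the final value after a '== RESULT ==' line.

Trace the traversal:
N0 x:[1,32] y:[14/3,52/3] z:[9,27] -> hit [9,52/3], descend [16, 20]
  N16 x:[2,32] y:[14/3,16] z:[9,33/2] -> hit [9,16], descend [10, 21]
    N10 x:[2,16] y:[25/3,16] z:[9,33/2] -> hit [9,16], descend [7, 25]
      N7 x:[2,11] y:[25/3,13] z:[11,31/2] -> hit [11,11], descend [4, 11]
        N4 x:[2,3] y:[11,13] z:[11,23/2] -> miss, prune
        N11 x:[8,11] y:[25/3,31/3] z:[29/2,31/2] -> miss, prune
      N25 x:[9,16] y:[41/3,16] z:[9,33/2] -> hit [41/3,16], descend [15, 22]
        N15 x:[9,14] y:[41/3,15] z:[9,12] -> miss, prune
        N22 x:[11,16] y:[47/3,16] z:[15,33/2] -> hit [47/3,16] leaf, test {P13@t=47/3}
    N21 x:[18,32] y:[14/3,41/3] z:[25/2,31/2] -> miss, prune
  N20 x:[1,23] y:[9,52/3] z:[43/2,27] -> miss, prune

Summary -> nodes [0, 16, 10, 7, 4, 11, 25, 15, 22, 21, 20]; box-tests=11; leaf-entries=1; first=P13

== RESULT ==
11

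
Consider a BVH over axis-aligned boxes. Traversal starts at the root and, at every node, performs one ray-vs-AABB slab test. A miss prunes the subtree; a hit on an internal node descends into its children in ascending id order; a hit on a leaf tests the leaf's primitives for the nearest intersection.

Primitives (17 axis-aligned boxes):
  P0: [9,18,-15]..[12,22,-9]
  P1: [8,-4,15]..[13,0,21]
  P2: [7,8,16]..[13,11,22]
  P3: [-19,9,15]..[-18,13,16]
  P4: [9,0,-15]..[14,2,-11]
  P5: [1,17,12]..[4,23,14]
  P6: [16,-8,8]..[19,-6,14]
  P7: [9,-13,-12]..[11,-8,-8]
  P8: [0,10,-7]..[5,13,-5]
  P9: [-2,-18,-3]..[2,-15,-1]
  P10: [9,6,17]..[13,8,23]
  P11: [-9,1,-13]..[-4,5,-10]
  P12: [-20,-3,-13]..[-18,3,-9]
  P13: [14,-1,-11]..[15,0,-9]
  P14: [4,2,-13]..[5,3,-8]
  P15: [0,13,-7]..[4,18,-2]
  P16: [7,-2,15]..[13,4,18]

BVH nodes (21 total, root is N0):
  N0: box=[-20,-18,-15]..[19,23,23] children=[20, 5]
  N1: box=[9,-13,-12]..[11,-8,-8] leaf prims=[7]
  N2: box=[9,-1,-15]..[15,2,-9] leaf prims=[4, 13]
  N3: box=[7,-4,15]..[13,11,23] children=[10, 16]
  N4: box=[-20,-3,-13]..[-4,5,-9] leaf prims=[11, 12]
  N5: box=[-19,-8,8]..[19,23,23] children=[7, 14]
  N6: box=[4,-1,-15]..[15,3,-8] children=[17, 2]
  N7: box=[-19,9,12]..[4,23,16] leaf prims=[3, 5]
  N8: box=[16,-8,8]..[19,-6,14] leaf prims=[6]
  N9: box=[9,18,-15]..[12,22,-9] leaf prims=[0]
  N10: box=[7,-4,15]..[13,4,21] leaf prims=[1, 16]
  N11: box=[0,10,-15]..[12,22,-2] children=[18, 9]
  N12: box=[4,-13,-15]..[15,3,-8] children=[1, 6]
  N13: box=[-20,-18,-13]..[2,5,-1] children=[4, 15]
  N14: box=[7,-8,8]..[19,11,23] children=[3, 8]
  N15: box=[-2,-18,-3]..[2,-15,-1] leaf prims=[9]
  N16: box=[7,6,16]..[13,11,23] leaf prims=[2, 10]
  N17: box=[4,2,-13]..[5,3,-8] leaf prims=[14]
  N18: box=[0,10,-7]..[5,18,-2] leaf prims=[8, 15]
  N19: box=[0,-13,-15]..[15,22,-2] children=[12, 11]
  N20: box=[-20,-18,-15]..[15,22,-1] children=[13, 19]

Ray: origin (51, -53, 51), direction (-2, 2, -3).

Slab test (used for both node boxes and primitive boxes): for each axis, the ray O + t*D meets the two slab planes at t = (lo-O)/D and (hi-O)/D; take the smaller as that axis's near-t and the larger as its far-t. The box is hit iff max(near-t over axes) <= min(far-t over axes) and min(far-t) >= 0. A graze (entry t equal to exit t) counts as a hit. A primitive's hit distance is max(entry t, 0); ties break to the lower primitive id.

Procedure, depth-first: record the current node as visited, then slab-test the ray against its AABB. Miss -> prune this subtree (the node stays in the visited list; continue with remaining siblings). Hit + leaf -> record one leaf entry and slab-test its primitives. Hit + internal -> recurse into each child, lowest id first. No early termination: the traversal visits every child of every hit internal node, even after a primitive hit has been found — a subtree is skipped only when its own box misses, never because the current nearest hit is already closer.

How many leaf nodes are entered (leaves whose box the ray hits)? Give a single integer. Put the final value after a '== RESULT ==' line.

Walk:
N0 x:[16,71/2] y:[35/2,38] z:[28/3,22] -> hit [35/2,22], descend [5, 20]
  N5 x:[16,35] y:[45/2,38] z:[28/3,43/3] -> miss, prune
  N20 x:[18,71/2] y:[35/2,75/2] z:[52/3,22] -> hit [18,22], descend [13, 19]
    N13 x:[49/2,71/2] y:[35/2,29] z:[52/3,64/3] -> miss, prune
    N19 x:[18,51/2] y:[20,75/2] z:[53/3,22] -> hit [20,22], descend [11, 12]
      N11 x:[39/2,51/2] y:[63/2,75/2] z:[53/3,22] -> miss, prune
      N12 x:[18,47/2] y:[20,28] z:[59/3,22] -> hit [20,22], descend [1, 6]
        N1 x:[20,21] y:[20,45/2] z:[59/3,21] -> hit [20,21] leaf, test {P7@t=20}
        N6 x:[18,47/2] y:[26,28] z:[59/3,22] -> miss, prune

Visited [0, 5, 20, 13, 19, 11, 12, 1, 6]. Tests: 9 box, 1 leaf. Nearest: P7.

== RESULT ==
1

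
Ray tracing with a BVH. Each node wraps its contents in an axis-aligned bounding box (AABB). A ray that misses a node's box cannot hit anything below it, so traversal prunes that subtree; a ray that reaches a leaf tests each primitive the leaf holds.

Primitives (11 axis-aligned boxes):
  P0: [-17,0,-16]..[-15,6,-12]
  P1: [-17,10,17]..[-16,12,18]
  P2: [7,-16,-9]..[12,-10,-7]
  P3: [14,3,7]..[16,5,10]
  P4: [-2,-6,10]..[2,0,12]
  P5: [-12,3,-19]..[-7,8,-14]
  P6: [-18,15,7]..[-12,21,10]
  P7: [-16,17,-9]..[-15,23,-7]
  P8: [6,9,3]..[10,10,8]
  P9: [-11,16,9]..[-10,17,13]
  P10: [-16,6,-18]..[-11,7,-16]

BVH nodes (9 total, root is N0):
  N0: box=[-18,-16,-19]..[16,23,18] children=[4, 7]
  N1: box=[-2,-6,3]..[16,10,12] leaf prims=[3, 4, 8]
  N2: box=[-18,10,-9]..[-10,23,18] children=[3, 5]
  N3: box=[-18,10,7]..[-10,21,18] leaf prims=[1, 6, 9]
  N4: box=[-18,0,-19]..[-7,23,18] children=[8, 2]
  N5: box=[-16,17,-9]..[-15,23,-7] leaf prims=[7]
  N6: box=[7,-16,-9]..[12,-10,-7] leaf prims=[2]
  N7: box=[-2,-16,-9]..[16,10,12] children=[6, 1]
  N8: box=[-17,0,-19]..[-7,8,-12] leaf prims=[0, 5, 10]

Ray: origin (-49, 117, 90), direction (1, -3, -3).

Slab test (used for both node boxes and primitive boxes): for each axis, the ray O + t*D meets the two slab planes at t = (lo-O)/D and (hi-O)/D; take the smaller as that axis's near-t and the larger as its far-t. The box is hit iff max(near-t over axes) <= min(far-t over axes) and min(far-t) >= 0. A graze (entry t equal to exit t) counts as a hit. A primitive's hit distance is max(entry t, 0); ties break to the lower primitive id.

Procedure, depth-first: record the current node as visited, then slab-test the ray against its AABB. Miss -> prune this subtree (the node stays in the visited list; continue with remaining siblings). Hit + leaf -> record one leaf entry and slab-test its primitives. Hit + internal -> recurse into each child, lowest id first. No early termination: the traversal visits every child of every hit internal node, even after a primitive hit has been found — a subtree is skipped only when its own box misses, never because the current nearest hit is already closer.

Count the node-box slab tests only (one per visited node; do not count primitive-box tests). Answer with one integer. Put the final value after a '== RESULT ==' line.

Trace the traversal:
N0 x:[31,65] y:[94/3,133/3] z:[24,109/3] -> hit [94/3,109/3], descend [4, 7]
  N4 x:[31,42] y:[94/3,39] z:[24,109/3] -> hit [94/3,109/3], descend [2, 8]
    N2 x:[31,39] y:[94/3,107/3] z:[24,33] -> hit [94/3,33], descend [3, 5]
      N3 x:[31,39] y:[32,107/3] z:[24,83/3] -> miss, prune
      N5 x:[33,34] y:[94/3,100/3] z:[97/3,33] -> hit [33,33] leaf, test {P7@t=33}
    N8 x:[32,42] y:[109/3,39] z:[34,109/3] -> hit [109/3,109/3] leaf, test {P0(miss), P5(miss), P10(miss)}
  N7 x:[47,65] y:[107/3,133/3] z:[26,33] -> miss, prune

Summary -> nodes [0, 4, 2, 3, 5, 8, 7]; box-tests=7; leaf-entries=2; first=P7

== RESULT ==
7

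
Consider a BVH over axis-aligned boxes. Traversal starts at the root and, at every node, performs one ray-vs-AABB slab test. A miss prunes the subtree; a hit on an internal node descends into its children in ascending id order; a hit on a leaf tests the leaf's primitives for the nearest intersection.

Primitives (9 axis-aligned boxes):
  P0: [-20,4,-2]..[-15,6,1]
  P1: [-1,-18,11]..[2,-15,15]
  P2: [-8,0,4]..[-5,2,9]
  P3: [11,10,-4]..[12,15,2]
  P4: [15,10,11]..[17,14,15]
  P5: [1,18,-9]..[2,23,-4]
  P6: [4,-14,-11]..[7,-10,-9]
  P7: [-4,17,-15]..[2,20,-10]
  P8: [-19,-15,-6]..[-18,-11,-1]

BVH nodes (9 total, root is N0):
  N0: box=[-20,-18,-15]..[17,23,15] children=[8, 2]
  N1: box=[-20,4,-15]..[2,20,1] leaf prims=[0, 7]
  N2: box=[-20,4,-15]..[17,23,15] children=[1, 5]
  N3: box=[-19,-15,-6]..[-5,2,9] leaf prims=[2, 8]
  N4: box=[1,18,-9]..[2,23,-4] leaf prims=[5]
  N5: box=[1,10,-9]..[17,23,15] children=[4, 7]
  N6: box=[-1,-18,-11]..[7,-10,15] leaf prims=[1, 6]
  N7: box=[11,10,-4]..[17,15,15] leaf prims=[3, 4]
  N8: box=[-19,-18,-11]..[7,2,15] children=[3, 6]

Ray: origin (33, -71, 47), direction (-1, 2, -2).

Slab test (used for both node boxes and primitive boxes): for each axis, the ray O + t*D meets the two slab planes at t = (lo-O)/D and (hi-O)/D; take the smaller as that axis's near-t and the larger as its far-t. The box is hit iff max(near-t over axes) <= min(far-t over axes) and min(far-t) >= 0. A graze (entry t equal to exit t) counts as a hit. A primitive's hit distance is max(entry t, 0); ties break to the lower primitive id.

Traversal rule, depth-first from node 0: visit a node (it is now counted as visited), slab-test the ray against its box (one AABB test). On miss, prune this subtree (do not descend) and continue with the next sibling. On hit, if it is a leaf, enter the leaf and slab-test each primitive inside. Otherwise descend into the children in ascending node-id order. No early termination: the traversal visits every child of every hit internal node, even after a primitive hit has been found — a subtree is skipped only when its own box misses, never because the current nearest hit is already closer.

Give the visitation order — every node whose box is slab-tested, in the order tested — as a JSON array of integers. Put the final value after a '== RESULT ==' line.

Traverse from the root:
N0 x:[16,53] y:[53/2,47] z:[16,31] -> hit [53/2,31], descend [2, 8]
  N2 x:[16,53] y:[75/2,47] z:[16,31] -> miss, prune
  N8 x:[26,52] y:[53/2,73/2] z:[16,29] -> hit [53/2,29], descend [3, 6]
    N3 x:[38,52] y:[28,73/2] z:[19,53/2] -> miss, prune
    N6 x:[26,34] y:[53/2,61/2] z:[16,29] -> hit [53/2,29] leaf, test {P1(miss), P6@t=57/2}

Visited [0, 2, 8, 3, 6]. Tests: 5 box, 1 leaf. Nearest: P6.

== RESULT ==
[0, 2, 8, 3, 6]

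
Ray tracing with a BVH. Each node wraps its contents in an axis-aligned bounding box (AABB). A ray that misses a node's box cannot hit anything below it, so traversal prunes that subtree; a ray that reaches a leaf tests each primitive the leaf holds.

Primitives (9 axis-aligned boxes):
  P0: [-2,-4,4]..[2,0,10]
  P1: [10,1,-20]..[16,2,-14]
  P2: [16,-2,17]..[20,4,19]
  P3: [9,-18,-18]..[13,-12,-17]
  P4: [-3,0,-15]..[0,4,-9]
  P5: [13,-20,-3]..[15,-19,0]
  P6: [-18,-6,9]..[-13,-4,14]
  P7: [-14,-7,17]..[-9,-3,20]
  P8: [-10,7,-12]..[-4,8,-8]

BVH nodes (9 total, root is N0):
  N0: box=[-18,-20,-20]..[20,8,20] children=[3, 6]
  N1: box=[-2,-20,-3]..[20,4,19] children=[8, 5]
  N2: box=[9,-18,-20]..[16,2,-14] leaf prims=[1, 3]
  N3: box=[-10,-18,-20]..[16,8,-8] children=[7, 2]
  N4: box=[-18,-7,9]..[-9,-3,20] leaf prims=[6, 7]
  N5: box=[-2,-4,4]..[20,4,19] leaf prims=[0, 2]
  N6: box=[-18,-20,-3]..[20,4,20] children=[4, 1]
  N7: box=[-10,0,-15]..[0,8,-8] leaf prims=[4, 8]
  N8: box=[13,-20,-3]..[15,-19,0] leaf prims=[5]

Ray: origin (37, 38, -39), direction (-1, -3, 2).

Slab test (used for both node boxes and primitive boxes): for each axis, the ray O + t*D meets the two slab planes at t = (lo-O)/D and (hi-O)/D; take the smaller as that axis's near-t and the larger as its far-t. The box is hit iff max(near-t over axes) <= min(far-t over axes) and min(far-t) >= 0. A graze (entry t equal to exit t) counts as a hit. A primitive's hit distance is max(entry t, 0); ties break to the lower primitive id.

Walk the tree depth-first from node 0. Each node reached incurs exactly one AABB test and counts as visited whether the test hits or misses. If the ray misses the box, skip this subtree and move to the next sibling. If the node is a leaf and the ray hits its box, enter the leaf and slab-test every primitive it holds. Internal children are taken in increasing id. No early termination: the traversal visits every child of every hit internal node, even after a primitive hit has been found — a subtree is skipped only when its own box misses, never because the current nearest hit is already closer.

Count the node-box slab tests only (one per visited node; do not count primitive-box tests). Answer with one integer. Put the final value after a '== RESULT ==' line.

Trace the traversal:
N0 x:[17,55] y:[10,58/3] z:[19/2,59/2] -> hit [17,58/3], descend [3, 6]
  N3 x:[21,47] y:[10,56/3] z:[19/2,31/2] -> miss, prune
  N6 x:[17,55] y:[34/3,58/3] z:[18,59/2] -> hit [18,58/3], descend [1, 4]
    N1 x:[17,39] y:[34/3,58/3] z:[18,29] -> hit [18,58/3], descend [5, 8]
      N5 x:[17,39] y:[34/3,14] z:[43/2,29] -> miss, prune
      N8 x:[22,24] y:[19,58/3] z:[18,39/2] -> miss, prune
    N4 x:[46,55] y:[41/3,15] z:[24,59/2] -> miss, prune

order=[0, 3, 6, 1, 5, 8, 4]  |boxes|=7  |leaves|=0  hit=miss

== RESULT ==
7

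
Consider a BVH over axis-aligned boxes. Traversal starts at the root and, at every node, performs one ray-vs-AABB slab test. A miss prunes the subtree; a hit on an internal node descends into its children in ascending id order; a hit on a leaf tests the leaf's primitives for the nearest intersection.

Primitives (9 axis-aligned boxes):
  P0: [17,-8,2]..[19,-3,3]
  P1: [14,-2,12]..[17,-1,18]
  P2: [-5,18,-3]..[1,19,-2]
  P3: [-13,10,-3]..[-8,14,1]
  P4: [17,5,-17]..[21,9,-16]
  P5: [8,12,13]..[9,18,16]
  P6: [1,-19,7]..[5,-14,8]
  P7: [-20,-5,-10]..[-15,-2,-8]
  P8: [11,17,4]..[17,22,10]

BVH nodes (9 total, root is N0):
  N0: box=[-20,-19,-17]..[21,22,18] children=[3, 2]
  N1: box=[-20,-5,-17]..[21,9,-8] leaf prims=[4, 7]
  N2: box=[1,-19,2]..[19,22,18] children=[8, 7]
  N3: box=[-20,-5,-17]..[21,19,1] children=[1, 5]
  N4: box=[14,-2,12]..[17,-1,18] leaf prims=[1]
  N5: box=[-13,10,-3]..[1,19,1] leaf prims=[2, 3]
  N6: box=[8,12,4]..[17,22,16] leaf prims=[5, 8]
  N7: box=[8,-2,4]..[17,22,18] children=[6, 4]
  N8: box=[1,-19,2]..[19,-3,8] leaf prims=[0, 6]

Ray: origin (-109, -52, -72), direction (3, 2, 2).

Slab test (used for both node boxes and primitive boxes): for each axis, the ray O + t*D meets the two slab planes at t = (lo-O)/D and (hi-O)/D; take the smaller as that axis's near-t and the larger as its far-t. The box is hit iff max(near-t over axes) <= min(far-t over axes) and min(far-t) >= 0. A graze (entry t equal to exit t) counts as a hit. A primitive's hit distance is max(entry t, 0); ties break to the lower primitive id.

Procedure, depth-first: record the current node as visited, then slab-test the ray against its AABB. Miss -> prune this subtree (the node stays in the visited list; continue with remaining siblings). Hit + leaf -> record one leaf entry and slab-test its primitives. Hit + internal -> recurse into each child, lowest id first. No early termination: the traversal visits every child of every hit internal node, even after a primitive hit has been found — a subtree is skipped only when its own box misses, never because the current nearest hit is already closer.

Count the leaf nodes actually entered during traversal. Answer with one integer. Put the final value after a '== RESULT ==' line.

Traverse from the root:
N0 x:[89/3,130/3] y:[33/2,37] z:[55/2,45] -> hit [89/3,37], descend [2, 3]
  N2 x:[110/3,128/3] y:[33/2,37] z:[37,45] -> hit [37,37], descend [7, 8]
    N7 x:[39,42] y:[25,37] z:[38,45] -> miss, prune
    N8 x:[110/3,128/3] y:[33/2,49/2] z:[37,40] -> miss, prune
  N3 x:[89/3,130/3] y:[47/2,71/2] z:[55/2,73/2] -> hit [89/3,71/2], descend [1, 5]
    N1 x:[89/3,130/3] y:[47/2,61/2] z:[55/2,32] -> hit [89/3,61/2] leaf, test {P4(miss), P7(miss)}
    N5 x:[32,110/3] y:[31,71/2] z:[69/2,73/2] -> hit [69/2,71/2] leaf, test {P2@t=35, P3(miss)}

order=[0, 2, 7, 8, 3, 1, 5]  |boxes|=7  |leaves|=2  hit=P2

== RESULT ==
2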